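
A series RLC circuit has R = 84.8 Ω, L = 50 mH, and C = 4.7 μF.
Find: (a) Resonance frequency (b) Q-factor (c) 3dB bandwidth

Step 1 — Resonance: ω₀ = 1/√(LC) = 1/√(0.05·4.7e-06) = 2063 rad/s.
Step 2 — f₀ = ω₀/(2π) = 328.3 Hz.
Step 3 — Series Q: Q = ω₀L/R = 2063·0.05/84.8 = 1.216.
Step 4 — Bandwidth: Δω = ω₀/Q = 1696 rad/s; BW = Δω/(2π) = 269.9 Hz.

(a) f₀ = 328.3 Hz  (b) Q = 1.216  (c) BW = 269.9 Hz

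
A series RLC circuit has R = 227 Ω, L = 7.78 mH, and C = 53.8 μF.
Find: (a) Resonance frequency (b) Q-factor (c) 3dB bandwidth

Step 1 — Resonance: ω₀ = 1/√(LC) = 1/√(0.00778·5.38e-05) = 1546 rad/s.
Step 2 — f₀ = ω₀/(2π) = 246 Hz.
Step 3 — Series Q: Q = ω₀L/R = 1546·0.00778/227 = 0.05298.
Step 4 — Bandwidth: Δω = ω₀/Q = 2.918e+04 rad/s; BW = Δω/(2π) = 4644 Hz.

(a) f₀ = 246 Hz  (b) Q = 0.05298  (c) BW = 4644 Hz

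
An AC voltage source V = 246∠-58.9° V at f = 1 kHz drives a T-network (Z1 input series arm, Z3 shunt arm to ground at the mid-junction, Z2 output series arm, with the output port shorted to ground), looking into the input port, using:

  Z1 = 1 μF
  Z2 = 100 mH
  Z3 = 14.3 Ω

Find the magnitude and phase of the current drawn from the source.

Step 1 — Angular frequency: ω = 2π·f = 2π·1000 = 6283 rad/s.
Step 2 — Component impedances:
  Z1: Z = 1/(jωC) = -j/(ω·C) = 0 - j159.2 Ω
  Z2: Z = jωL = j·6283·0.1 = 0 + j628.3 Ω
  Z3: Z = R = 14.3 Ω
Step 3 — With the output port shorted to ground, the output series arm Z2 runs from the junction to ground; the shunt arm Z3 also runs from the junction to ground. They appear in parallel: Z3 || Z2 = 14.29 + j0.3253 Ω.
Step 4 — Series with input arm Z1: Z_in = Z1 + (Z3 || Z2) = 14.29 - j158.8 Ω = 159.5∠-84.9° Ω.
Step 5 — Source phasor: V = 246∠-58.9° V = 127.1 - j210.6 V.
Step 6 — Ohm's law: I = V / Z_total = (127.1 - j210.6) / (14.29 - j158.8) = 1.387 + j0.6752 A.
Step 7 — Convert to polar: |I| = 1.543 A, ∠I = 26.0°.

I = 1.543∠26.0° A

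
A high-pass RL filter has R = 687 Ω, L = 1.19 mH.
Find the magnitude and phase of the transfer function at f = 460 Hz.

Step 1 — Angular frequency: ω = 2π·460 = 2890 rad/s.
Step 2 — Transfer function: H(jω) = jωL/(R + jωL).
Step 3 — Numerator jωL = j·3.439; denominator R + jωL = 687 + j3.439.
Step 4 — H = 2.506e-05 + j0.005006.
Step 5 — Magnitude: |H| = 0.005006 (-46.0 dB); phase: φ = 89.7°.

|H| = 0.005006 (-46.0 dB), φ = 89.7°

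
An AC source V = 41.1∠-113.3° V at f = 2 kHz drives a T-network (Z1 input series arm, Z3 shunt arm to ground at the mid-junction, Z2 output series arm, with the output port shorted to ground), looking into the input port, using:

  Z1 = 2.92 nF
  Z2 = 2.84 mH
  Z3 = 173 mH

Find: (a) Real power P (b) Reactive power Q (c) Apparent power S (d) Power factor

Step 1 — Angular frequency: ω = 2π·f = 2π·2000 = 1.257e+04 rad/s.
Step 2 — Component impedances:
  Z1: Z = 1/(jωC) = -j/(ω·C) = 0 - j2.725e+04 Ω
  Z2: Z = jωL = j·1.257e+04·0.00284 = 0 + j35.69 Ω
  Z3: Z = jωL = j·1.257e+04·0.173 = 0 + j2174 Ω
Step 3 — With the output port shorted to ground, the output series arm Z2 runs from the junction to ground; the shunt arm Z3 also runs from the junction to ground. They appear in parallel: Z3 || Z2 = 0 + j35.11 Ω.
Step 4 — Series with input arm Z1: Z_in = Z1 + (Z3 || Z2) = 0 - j2.722e+04 Ω = 2.722e+04∠-90.0° Ω.
Step 5 — Source phasor: V = 41.1∠-113.3° V = -16.26 - j37.75 V.
Step 6 — Current: I = V / Z = 0.001387 - j0.0005973 A = 0.00151∠-23.3° A.
Step 7 — Complex power: S = V·I* = 0 - j0.06206 VA.
Step 8 — Real power: P = Re(S) = 0 W.
Step 9 — Reactive power: Q = Im(S) = -0.06206 VAR.
Step 10 — Apparent power: |S| = 0.06206 VA.
Step 11 — Power factor: PF = P/|S| = 0 (leading).

(a) P = 0 W  (b) Q = -0.06206 VAR  (c) S = 0.06206 VA  (d) PF = 0 (leading)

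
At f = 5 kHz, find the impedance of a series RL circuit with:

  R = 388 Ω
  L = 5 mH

Step 1 — Angular frequency: ω = 2π·f = 2π·5000 = 3.142e+04 rad/s.
Step 2 — Component impedances:
  R: Z = R = 388 Ω
  L: Z = jωL = j·3.142e+04·0.005 = 0 + j157.1 Ω
Step 3 — Series combination: Z_total = R + L = 388 + j157.1 Ω = 418.6∠22.0° Ω.

Z = 388 + j157.1 Ω = 418.6∠22.0° Ω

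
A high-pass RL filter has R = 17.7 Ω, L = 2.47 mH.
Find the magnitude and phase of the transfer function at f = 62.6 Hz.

Step 1 — Angular frequency: ω = 2π·62.6 = 393.3 rad/s.
Step 2 — Transfer function: H(jω) = jωL/(R + jωL).
Step 3 — Numerator jωL = j·0.9715; denominator R + jωL = 17.7 + j0.9715.
Step 4 — H = 0.003004 + j0.05472.
Step 5 — Magnitude: |H| = 0.05481 (-25.2 dB); phase: φ = 86.9°.

|H| = 0.05481 (-25.2 dB), φ = 86.9°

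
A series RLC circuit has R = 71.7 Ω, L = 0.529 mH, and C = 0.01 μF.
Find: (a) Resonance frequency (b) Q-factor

Step 1 — Resonance condition Im(Z)=0 gives ω₀ = 1/√(LC).
Step 2 — ω₀ = 1/√(0.000529·1e-08) = 4.348e+05 rad/s.
Step 3 — f₀ = ω₀/(2π) = 6.92e+04 Hz.
Step 4 — Series Q: Q = ω₀L/R = 4.348e+05·0.000529/71.7 = 3.208.

(a) f₀ = 6.92e+04 Hz  (b) Q = 3.208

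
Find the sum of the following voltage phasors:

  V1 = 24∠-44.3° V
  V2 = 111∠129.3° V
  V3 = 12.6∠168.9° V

Step 1 — Convert each phasor to rectangular form:
  V1 = 24·(cos(-44.3°) + j·sin(-44.3°)) = 17.18 - j16.76 V
  V2 = 111·(cos(129.3°) + j·sin(129.3°)) = -70.31 + j85.9 V
  V3 = 12.6·(cos(168.9°) + j·sin(168.9°)) = -12.36 + j2.426 V
Step 2 — Sum components: V_total = -65.49 + j71.56 V.
Step 3 — Convert to polar: |V_total| = 97.01 V, ∠V_total = 132.5°.

V_total = 97.01∠132.5° V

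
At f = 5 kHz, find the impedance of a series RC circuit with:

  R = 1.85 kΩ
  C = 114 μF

Step 1 — Angular frequency: ω = 2π·f = 2π·5000 = 3.142e+04 rad/s.
Step 2 — Component impedances:
  R: Z = R = 1850 Ω
  C: Z = 1/(jωC) = -j/(ω·C) = 0 - j0.2792 Ω
Step 3 — Series combination: Z_total = R + C = 1850 - j0.2792 Ω = 1850∠-0.0° Ω.

Z = 1850 - j0.2792 Ω = 1850∠-0.0° Ω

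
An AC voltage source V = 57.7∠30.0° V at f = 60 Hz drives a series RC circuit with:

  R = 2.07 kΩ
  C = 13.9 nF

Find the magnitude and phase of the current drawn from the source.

Step 1 — Angular frequency: ω = 2π·f = 2π·60 = 377 rad/s.
Step 2 — Component impedances:
  R: Z = R = 2070 Ω
  C: Z = 1/(jωC) = -j/(ω·C) = 0 - j1.908e+05 Ω
Step 3 — Series combination: Z_total = R + C = 2070 - j1.908e+05 Ω = 1.908e+05∠-89.4° Ω.
Step 4 — Source phasor: V = 57.7∠30.0° V = 49.97 + j28.85 V.
Step 5 — Ohm's law: I = V / Z_total = (49.97 + j28.85) / (2070 - j1.908e+05) = -0.0001483 + j0.0002635 A.
Step 6 — Convert to polar: |I| = 0.0003023 A, ∠I = 119.4°.

I = 0.0003023∠119.4° A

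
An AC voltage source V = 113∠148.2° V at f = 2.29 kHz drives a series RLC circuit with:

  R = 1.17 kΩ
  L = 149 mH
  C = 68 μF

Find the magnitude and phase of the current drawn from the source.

Step 1 — Angular frequency: ω = 2π·f = 2π·2290 = 1.439e+04 rad/s.
Step 2 — Component impedances:
  R: Z = R = 1170 Ω
  L: Z = jωL = j·1.439e+04·0.149 = 0 + j2144 Ω
  C: Z = 1/(jωC) = -j/(ω·C) = 0 - j1.022 Ω
Step 3 — Series combination: Z_total = R + L + C = 1170 + j2143 Ω = 2441∠61.4° Ω.
Step 4 — Source phasor: V = 113∠148.2° V = -96.04 + j59.55 V.
Step 5 — Ohm's law: I = V / Z_total = (-96.04 + j59.55) / (1170 + j2143) = 0.002556 + j0.04621 A.
Step 6 — Convert to polar: |I| = 0.04628 A, ∠I = 86.8°.

I = 0.04628∠86.8° A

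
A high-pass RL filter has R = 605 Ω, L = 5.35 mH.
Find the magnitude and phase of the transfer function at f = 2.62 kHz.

Step 1 — Angular frequency: ω = 2π·2620 = 1.646e+04 rad/s.
Step 2 — Transfer function: H(jω) = jωL/(R + jωL).
Step 3 — Numerator jωL = j·88.07; denominator R + jωL = 605 + j88.07.
Step 4 — H = 0.02075 + j0.1426.
Step 5 — Magnitude: |H| = 0.1441 (-16.8 dB); phase: φ = 81.7°.

|H| = 0.1441 (-16.8 dB), φ = 81.7°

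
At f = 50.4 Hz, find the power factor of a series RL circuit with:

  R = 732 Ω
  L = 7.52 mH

Step 1 — Angular frequency: ω = 2π·f = 2π·50.4 = 316.7 rad/s.
Step 2 — Component impedances:
  R: Z = R = 732 Ω
  L: Z = jωL = j·316.7·0.00752 = 0 + j2.381 Ω
Step 3 — Series combination: Z_total = R + L = 732 + j2.381 Ω = 732∠0.2° Ω.
Step 4 — Power factor: PF = cos(φ) = Re(Z)/|Z| = 732/732 = 1.
Step 5 — Type: Im(Z) = 2.381 ⇒ lagging (phase φ = 0.2°).

PF = 1 (lagging, φ = 0.2°)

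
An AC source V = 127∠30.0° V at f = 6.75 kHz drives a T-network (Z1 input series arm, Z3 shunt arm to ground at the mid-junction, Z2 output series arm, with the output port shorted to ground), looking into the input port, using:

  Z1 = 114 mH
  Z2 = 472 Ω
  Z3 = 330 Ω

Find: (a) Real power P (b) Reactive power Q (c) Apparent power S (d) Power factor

Step 1 — Angular frequency: ω = 2π·f = 2π·6750 = 4.241e+04 rad/s.
Step 2 — Component impedances:
  Z1: Z = jωL = j·4.241e+04·0.114 = 0 + j4835 Ω
  Z2: Z = R = 472 Ω
  Z3: Z = R = 330 Ω
Step 3 — With the output port shorted to ground, the output series arm Z2 runs from the junction to ground; the shunt arm Z3 also runs from the junction to ground. They appear in parallel: Z3 || Z2 = 194.2 Ω.
Step 4 — Series with input arm Z1: Z_in = Z1 + (Z3 || Z2) = 194.2 + j4835 Ω = 4839∠87.7° Ω.
Step 5 — Source phasor: V = 127∠30.0° V = 110 + j63.5 V.
Step 6 — Current: I = V / Z = 0.01402 - j0.02218 A = 0.02625∠-57.7° A.
Step 7 — Complex power: S = V·I* = 0.1338 + j3.331 VA.
Step 8 — Real power: P = Re(S) = 0.1338 W.
Step 9 — Reactive power: Q = Im(S) = 3.331 VAR.
Step 10 — Apparent power: |S| = 3.333 VA.
Step 11 — Power factor: PF = P/|S| = 0.04014 (lagging).

(a) P = 0.1338 W  (b) Q = 3.331 VAR  (c) S = 3.333 VA  (d) PF = 0.04014 (lagging)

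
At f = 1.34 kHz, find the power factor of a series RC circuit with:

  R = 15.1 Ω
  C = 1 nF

Step 1 — Angular frequency: ω = 2π·f = 2π·1340 = 8419 rad/s.
Step 2 — Component impedances:
  R: Z = R = 15.1 Ω
  C: Z = 1/(jωC) = -j/(ω·C) = 0 - j1.188e+05 Ω
Step 3 — Series combination: Z_total = R + C = 15.1 - j1.188e+05 Ω = 1.188e+05∠-90.0° Ω.
Step 4 — Power factor: PF = cos(φ) = Re(Z)/|Z| = 15.1/1.188e+05 = 0.0001271.
Step 5 — Type: Im(Z) = -1.188e+05 ⇒ leading (phase φ = -90.0°).

PF = 0.0001271 (leading, φ = -90.0°)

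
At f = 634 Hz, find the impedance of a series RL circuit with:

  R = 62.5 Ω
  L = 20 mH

Step 1 — Angular frequency: ω = 2π·f = 2π·634 = 3984 rad/s.
Step 2 — Component impedances:
  R: Z = R = 62.5 Ω
  L: Z = jωL = j·3984·0.02 = 0 + j79.67 Ω
Step 3 — Series combination: Z_total = R + L = 62.5 + j79.67 Ω = 101.3∠51.9° Ω.

Z = 62.5 + j79.67 Ω = 101.3∠51.9° Ω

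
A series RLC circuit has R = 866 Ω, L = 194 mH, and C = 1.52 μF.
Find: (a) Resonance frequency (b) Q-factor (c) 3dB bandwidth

Step 1 — Resonance: ω₀ = 1/√(LC) = 1/√(0.194·1.52e-06) = 1842 rad/s.
Step 2 — f₀ = ω₀/(2π) = 293.1 Hz.
Step 3 — Series Q: Q = ω₀L/R = 1842·0.194/866 = 0.4125.
Step 4 — Bandwidth: Δω = ω₀/Q = 4464 rad/s; BW = Δω/(2π) = 710.5 Hz.

(a) f₀ = 293.1 Hz  (b) Q = 0.4125  (c) BW = 710.5 Hz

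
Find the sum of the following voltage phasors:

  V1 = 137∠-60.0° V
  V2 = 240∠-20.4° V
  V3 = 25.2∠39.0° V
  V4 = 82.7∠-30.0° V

Step 1 — Convert each phasor to rectangular form:
  V1 = 137·(cos(-60.0°) + j·sin(-60.0°)) = 68.5 - j118.6 V
  V2 = 240·(cos(-20.4°) + j·sin(-20.4°)) = 224.9 - j83.66 V
  V3 = 25.2·(cos(39.0°) + j·sin(39.0°)) = 19.58 + j15.86 V
  V4 = 82.7·(cos(-30.0°) + j·sin(-30.0°)) = 71.62 - j41.35 V
Step 2 — Sum components: V_total = 384.7 - j227.8 V.
Step 3 — Convert to polar: |V_total| = 447 V, ∠V_total = -30.6°.

V_total = 447∠-30.6° V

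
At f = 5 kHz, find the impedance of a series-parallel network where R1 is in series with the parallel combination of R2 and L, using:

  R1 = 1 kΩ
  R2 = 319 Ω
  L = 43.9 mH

Step 1 — Angular frequency: ω = 2π·f = 2π·5000 = 3.142e+04 rad/s.
Step 2 — Component impedances:
  R1: Z = R = 1000 Ω
  R2: Z = R = 319 Ω
  L: Z = jωL = j·3.142e+04·0.0439 = 0 + j1379 Ω
Step 3 — Parallel branch: R2 || L = 1/(1/R2 + 1/L) = 302.8 + j70.04 Ω.
Step 4 — Series with R1: Z_total = R1 + (R2 || L) = 1303 + j70.04 Ω = 1305∠3.1° Ω.

Z = 1303 + j70.04 Ω = 1305∠3.1° Ω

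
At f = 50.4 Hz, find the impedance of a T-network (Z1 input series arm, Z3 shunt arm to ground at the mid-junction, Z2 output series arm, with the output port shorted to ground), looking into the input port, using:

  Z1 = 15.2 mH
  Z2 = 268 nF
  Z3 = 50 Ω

Step 1 — Angular frequency: ω = 2π·f = 2π·50.4 = 316.7 rad/s.
Step 2 — Component impedances:
  Z1: Z = jωL = j·316.7·0.0152 = 0 + j4.813 Ω
  Z2: Z = 1/(jωC) = -j/(ω·C) = 0 - j1.178e+04 Ω
  Z3: Z = R = 50 Ω
Step 3 — With the output port shorted to ground, the output series arm Z2 runs from the junction to ground; the shunt arm Z3 also runs from the junction to ground. They appear in parallel: Z3 || Z2 = 50 - j0.2122 Ω.
Step 4 — Series with input arm Z1: Z_in = Z1 + (Z3 || Z2) = 50 + j4.601 Ω = 50.21∠5.3° Ω.

Z = 50 + j4.601 Ω = 50.21∠5.3° Ω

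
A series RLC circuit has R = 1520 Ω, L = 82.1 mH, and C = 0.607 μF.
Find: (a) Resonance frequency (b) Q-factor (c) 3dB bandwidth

Step 1 — Resonance: ω₀ = 1/√(LC) = 1/√(0.0821·6.07e-07) = 4480 rad/s.
Step 2 — f₀ = ω₀/(2π) = 712.9 Hz.
Step 3 — Series Q: Q = ω₀L/R = 4480·0.0821/1520 = 0.242.
Step 4 — Bandwidth: Δω = ω₀/Q = 1.851e+04 rad/s; BW = Δω/(2π) = 2947 Hz.

(a) f₀ = 712.9 Hz  (b) Q = 0.242  (c) BW = 2947 Hz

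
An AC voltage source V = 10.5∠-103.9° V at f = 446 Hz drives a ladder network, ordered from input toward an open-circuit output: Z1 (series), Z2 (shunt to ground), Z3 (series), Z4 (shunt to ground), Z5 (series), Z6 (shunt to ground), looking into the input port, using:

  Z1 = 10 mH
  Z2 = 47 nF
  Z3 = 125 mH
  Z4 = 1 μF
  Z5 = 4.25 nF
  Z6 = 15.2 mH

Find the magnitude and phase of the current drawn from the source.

Step 1 — Angular frequency: ω = 2π·f = 2π·446 = 2802 rad/s.
Step 2 — Component impedances:
  Z1: Z = jωL = j·2802·0.01 = 0 + j28.02 Ω
  Z2: Z = 1/(jωC) = -j/(ω·C) = 0 - j7593 Ω
  Z3: Z = jωL = j·2802·0.125 = 0 + j350.3 Ω
  Z4: Z = 1/(jωC) = -j/(ω·C) = 0 - j356.8 Ω
  Z5: Z = 1/(jωC) = -j/(ω·C) = 0 - j8.396e+04 Ω
  Z6: Z = jωL = j·2802·0.0152 = 0 + j42.59 Ω
Step 3 — Ladder network (open output): work backward from the far end, alternating series and parallel combinations. Z_in = 0 + j22.98 Ω = 22.98∠90.0° Ω.
Step 4 — Source phasor: V = 10.5∠-103.9° V = -2.522 - j10.19 V.
Step 5 — Ohm's law: I = V / Z_total = (-2.522 - j10.19) / (0 + j22.98) = -0.4436 + j0.1098 A.
Step 6 — Convert to polar: |I| = 0.457 A, ∠I = 166.1°.

I = 0.457∠166.1° A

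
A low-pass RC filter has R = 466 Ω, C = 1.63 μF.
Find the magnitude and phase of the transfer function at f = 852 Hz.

Step 1 — Angular frequency: ω = 2π·852 = 5353 rad/s.
Step 2 — Transfer function: H(jω) = 1/(1 + jωRC).
Step 3 — Denominator: 1 + jωRC = 1 + j·5353·466·1.63e-06 = 1 + j4.066.
Step 4 — H = 0.05703 - j0.2319.
Step 5 — Magnitude: |H| = 0.2388 (-12.4 dB); phase: φ = -76.2°.

|H| = 0.2388 (-12.4 dB), φ = -76.2°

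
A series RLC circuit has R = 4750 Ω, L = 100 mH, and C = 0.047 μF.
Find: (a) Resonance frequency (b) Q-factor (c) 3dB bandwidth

Step 1 — Resonance condition Im(Z)=0 gives ω₀ = 1/√(LC).
Step 2 — ω₀ = 1/√(0.1·4.7e-08) = 1.459e+04 rad/s.
Step 3 — f₀ = ω₀/(2π) = 2322 Hz.
Step 4 — Series Q: Q = ω₀L/R = 1.459e+04·0.1/4750 = 0.3071.
Step 5 — 3dB bandwidth: Δω = ω₀/Q = 4.75e+04 rad/s; BW = Δω/(2π) = 7560 Hz.

(a) f₀ = 2322 Hz  (b) Q = 0.3071  (c) BW = 7560 Hz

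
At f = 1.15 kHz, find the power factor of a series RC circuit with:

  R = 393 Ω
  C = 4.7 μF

Step 1 — Angular frequency: ω = 2π·f = 2π·1150 = 7226 rad/s.
Step 2 — Component impedances:
  R: Z = R = 393 Ω
  C: Z = 1/(jωC) = -j/(ω·C) = 0 - j29.45 Ω
Step 3 — Series combination: Z_total = R + C = 393 - j29.45 Ω = 394.1∠-4.3° Ω.
Step 4 — Power factor: PF = cos(φ) = Re(Z)/|Z| = 393/394.1 = 0.9972.
Step 5 — Type: Im(Z) = -29.45 ⇒ leading (phase φ = -4.3°).

PF = 0.9972 (leading, φ = -4.3°)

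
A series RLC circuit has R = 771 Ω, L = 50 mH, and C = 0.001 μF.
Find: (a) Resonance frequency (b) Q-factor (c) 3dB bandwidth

Step 1 — Resonance condition Im(Z)=0 gives ω₀ = 1/√(LC).
Step 2 — ω₀ = 1/√(0.05·1e-09) = 1.414e+05 rad/s.
Step 3 — f₀ = ω₀/(2π) = 2.251e+04 Hz.
Step 4 — Series Q: Q = ω₀L/R = 1.414e+05·0.05/771 = 9.171.
Step 5 — 3dB bandwidth: Δω = ω₀/Q = 1.542e+04 rad/s; BW = Δω/(2π) = 2454 Hz.

(a) f₀ = 2.251e+04 Hz  (b) Q = 9.171  (c) BW = 2454 Hz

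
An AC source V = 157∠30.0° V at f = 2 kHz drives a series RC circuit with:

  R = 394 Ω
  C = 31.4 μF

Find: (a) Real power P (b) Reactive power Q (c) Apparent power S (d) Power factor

Step 1 — Angular frequency: ω = 2π·f = 2π·2000 = 1.257e+04 rad/s.
Step 2 — Component impedances:
  R: Z = R = 394 Ω
  C: Z = 1/(jωC) = -j/(ω·C) = 0 - j2.534 Ω
Step 3 — Series combination: Z_total = R + C = 394 - j2.534 Ω = 394∠-0.4° Ω.
Step 4 — Source phasor: V = 157∠30.0° V = 136 + j78.5 V.
Step 5 — Current: I = V / Z = 0.3438 + j0.2014 A = 0.3985∠30.4° A.
Step 6 — Complex power: S = V·I* = 62.56 - j0.4024 VA.
Step 7 — Real power: P = Re(S) = 62.56 W.
Step 8 — Reactive power: Q = Im(S) = -0.4024 VAR.
Step 9 — Apparent power: |S| = 62.56 VA.
Step 10 — Power factor: PF = P/|S| = 1 (leading).

(a) P = 62.56 W  (b) Q = -0.4024 VAR  (c) S = 62.56 VA  (d) PF = 1 (leading)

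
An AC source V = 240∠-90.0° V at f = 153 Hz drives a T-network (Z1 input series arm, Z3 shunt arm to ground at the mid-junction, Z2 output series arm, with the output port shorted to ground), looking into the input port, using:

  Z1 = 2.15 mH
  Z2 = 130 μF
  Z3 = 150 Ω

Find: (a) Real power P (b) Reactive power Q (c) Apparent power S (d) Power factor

Step 1 — Angular frequency: ω = 2π·f = 2π·153 = 961.3 rad/s.
Step 2 — Component impedances:
  Z1: Z = jωL = j·961.3·0.00215 = 0 + j2.067 Ω
  Z2: Z = 1/(jωC) = -j/(ω·C) = 0 - j8.002 Ω
  Z3: Z = R = 150 Ω
Step 3 — With the output port shorted to ground, the output series arm Z2 runs from the junction to ground; the shunt arm Z3 also runs from the junction to ground. They appear in parallel: Z3 || Z2 = 0.4256 - j7.979 Ω.
Step 4 — Series with input arm Z1: Z_in = Z1 + (Z3 || Z2) = 0.4256 - j5.912 Ω = 5.927∠-85.9° Ω.
Step 5 — Source phasor: V = 240∠-90.0° V = 0 - j240 V.
Step 6 — Current: I = V / Z = 40.38 - j2.907 A = 40.49∠-4.1° A.
Step 7 — Complex power: S = V·I* = 697.8 - j9692 VA.
Step 8 — Real power: P = Re(S) = 697.8 W.
Step 9 — Reactive power: Q = Im(S) = -9692 VAR.
Step 10 — Apparent power: |S| = 9717 VA.
Step 11 — Power factor: PF = P/|S| = 0.07181 (leading).

(a) P = 697.8 W  (b) Q = -9692 VAR  (c) S = 9717 VA  (d) PF = 0.07181 (leading)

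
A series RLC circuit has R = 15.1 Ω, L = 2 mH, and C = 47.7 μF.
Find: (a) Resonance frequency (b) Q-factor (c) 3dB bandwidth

Step 1 — Resonance condition Im(Z)=0 gives ω₀ = 1/√(LC).
Step 2 — ω₀ = 1/√(0.002·4.77e-05) = 3238 rad/s.
Step 3 — f₀ = ω₀/(2π) = 515.3 Hz.
Step 4 — Series Q: Q = ω₀L/R = 3238·0.002/15.1 = 0.4288.
Step 5 — 3dB bandwidth: Δω = ω₀/Q = 7550 rad/s; BW = Δω/(2π) = 1202 Hz.

(a) f₀ = 515.3 Hz  (b) Q = 0.4288  (c) BW = 1202 Hz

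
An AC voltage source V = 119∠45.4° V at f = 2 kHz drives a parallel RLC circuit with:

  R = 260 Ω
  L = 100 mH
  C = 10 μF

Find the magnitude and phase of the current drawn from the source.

Step 1 — Angular frequency: ω = 2π·f = 2π·2000 = 1.257e+04 rad/s.
Step 2 — Component impedances:
  R: Z = R = 260 Ω
  L: Z = jωL = j·1.257e+04·0.1 = 0 + j1257 Ω
  C: Z = 1/(jωC) = -j/(ω·C) = 0 - j7.958 Ω
Step 3 — Parallel combination: 1/Z_total = 1/R + 1/L + 1/C; Z_total = 0.2464 - j8.001 Ω = 8.005∠-88.2° Ω.
Step 4 — Source phasor: V = 119∠45.4° V = 83.56 + j84.73 V.
Step 5 — Ohm's law: I = V / Z_total = (83.56 + j84.73) / (0.2464 - j8.001) = -10.26 + j10.76 A.
Step 6 — Convert to polar: |I| = 14.87 A, ∠I = 133.6°.

I = 14.87∠133.6° A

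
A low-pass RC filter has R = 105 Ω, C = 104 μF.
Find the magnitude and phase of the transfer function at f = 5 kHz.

Step 1 — Angular frequency: ω = 2π·5000 = 3.142e+04 rad/s.
Step 2 — Transfer function: H(jω) = 1/(1 + jωRC).
Step 3 — Denominator: 1 + jωRC = 1 + j·3.142e+04·105·0.000104 = 1 + j343.1.
Step 4 — H = 8.497e-06 - j0.002915.
Step 5 — Magnitude: |H| = 0.002915 (-50.7 dB); phase: φ = -89.8°.

|H| = 0.002915 (-50.7 dB), φ = -89.8°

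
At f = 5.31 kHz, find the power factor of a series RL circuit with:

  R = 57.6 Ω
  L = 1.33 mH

Step 1 — Angular frequency: ω = 2π·f = 2π·5310 = 3.336e+04 rad/s.
Step 2 — Component impedances:
  R: Z = R = 57.6 Ω
  L: Z = jωL = j·3.336e+04·0.00133 = 0 + j44.37 Ω
Step 3 — Series combination: Z_total = R + L = 57.6 + j44.37 Ω = 72.71∠37.6° Ω.
Step 4 — Power factor: PF = cos(φ) = Re(Z)/|Z| = 57.6/72.71 = 0.7922.
Step 5 — Type: Im(Z) = 44.37 ⇒ lagging (phase φ = 37.6°).

PF = 0.7922 (lagging, φ = 37.6°)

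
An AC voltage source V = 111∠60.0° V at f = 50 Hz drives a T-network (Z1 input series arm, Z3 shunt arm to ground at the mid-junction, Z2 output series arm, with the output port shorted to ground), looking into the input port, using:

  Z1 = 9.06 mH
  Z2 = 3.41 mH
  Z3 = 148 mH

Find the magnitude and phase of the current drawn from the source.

Step 1 — Angular frequency: ω = 2π·f = 2π·50 = 314.2 rad/s.
Step 2 — Component impedances:
  Z1: Z = jωL = j·314.2·0.00906 = 0 + j2.846 Ω
  Z2: Z = jωL = j·314.2·0.00341 = 0 + j1.071 Ω
  Z3: Z = jωL = j·314.2·0.148 = 0 + j46.5 Ω
Step 3 — With the output port shorted to ground, the output series arm Z2 runs from the junction to ground; the shunt arm Z3 also runs from the junction to ground. They appear in parallel: Z3 || Z2 = 0 + j1.047 Ω.
Step 4 — Series with input arm Z1: Z_in = Z1 + (Z3 || Z2) = 0 + j3.893 Ω = 3.893∠90.0° Ω.
Step 5 — Source phasor: V = 111∠60.0° V = 55.5 + j96.13 V.
Step 6 — Ohm's law: I = V / Z_total = (55.5 + j96.13) / (0 + j3.893) = 24.69 - j14.25 A.
Step 7 — Convert to polar: |I| = 28.51 A, ∠I = -30.0°.

I = 28.51∠-30.0° A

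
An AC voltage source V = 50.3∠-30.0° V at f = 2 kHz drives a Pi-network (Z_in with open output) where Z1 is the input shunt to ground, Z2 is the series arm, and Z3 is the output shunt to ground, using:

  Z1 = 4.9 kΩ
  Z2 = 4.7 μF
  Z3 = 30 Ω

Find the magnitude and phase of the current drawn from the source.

Step 1 — Angular frequency: ω = 2π·f = 2π·2000 = 1.257e+04 rad/s.
Step 2 — Component impedances:
  Z1: Z = R = 4900 Ω
  Z2: Z = 1/(jωC) = -j/(ω·C) = 0 - j16.93 Ω
  Z3: Z = R = 30 Ω
Step 3 — With open output, the series arm Z2 and the output shunt Z3 appear in series to ground: Z2 + Z3 = 30 - j16.93 Ω.
Step 4 — Parallel with input shunt Z1: Z_in = Z1 || (Z2 + Z3) = 29.87 - j16.73 Ω = 34.24∠-29.2° Ω.
Step 5 — Source phasor: V = 50.3∠-30.0° V = 43.56 - j25.15 V.
Step 6 — Ohm's law: I = V / Z_total = (43.56 - j25.15) / (29.87 - j16.73) = 1.469 - j0.01942 A.
Step 7 — Convert to polar: |I| = 1.469 A, ∠I = -0.8°.

I = 1.469∠-0.8° A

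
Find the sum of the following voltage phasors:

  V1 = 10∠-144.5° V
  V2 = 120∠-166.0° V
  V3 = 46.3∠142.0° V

Step 1 — Convert each phasor to rectangular form:
  V1 = 10·(cos(-144.5°) + j·sin(-144.5°)) = -8.141 - j5.807 V
  V2 = 120·(cos(-166.0°) + j·sin(-166.0°)) = -116.4 - j29.03 V
  V3 = 46.3·(cos(142.0°) + j·sin(142.0°)) = -36.48 + j28.51 V
Step 2 — Sum components: V_total = -161.1 - j6.333 V.
Step 3 — Convert to polar: |V_total| = 161.2 V, ∠V_total = -177.7°.

V_total = 161.2∠-177.7° V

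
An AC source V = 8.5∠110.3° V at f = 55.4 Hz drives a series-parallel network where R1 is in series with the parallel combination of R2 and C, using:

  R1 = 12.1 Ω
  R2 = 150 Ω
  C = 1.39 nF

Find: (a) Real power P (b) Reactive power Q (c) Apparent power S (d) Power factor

Step 1 — Angular frequency: ω = 2π·f = 2π·55.4 = 348.1 rad/s.
Step 2 — Component impedances:
  R1: Z = R = 12.1 Ω
  R2: Z = R = 150 Ω
  C: Z = 1/(jωC) = -j/(ω·C) = 0 - j2.067e+06 Ω
Step 3 — Parallel branch: R2 || C = 1/(1/R2 + 1/C) = 150 - j0.01089 Ω.
Step 4 — Series with R1: Z_total = R1 + (R2 || C) = 162.1 - j0.01089 Ω = 162.1∠-0.0° Ω.
Step 5 — Source phasor: V = 8.5∠110.3° V = -2.949 + j7.972 V.
Step 6 — Current: I = V / Z = -0.0182 + j0.04918 A = 0.05244∠110.3° A.
Step 7 — Complex power: S = V·I* = 0.4457 - j2.993e-05 VA.
Step 8 — Real power: P = Re(S) = 0.4457 W.
Step 9 — Reactive power: Q = Im(S) = -2.993e-05 VAR.
Step 10 — Apparent power: |S| = 0.4457 VA.
Step 11 — Power factor: PF = P/|S| = 1 (leading).

(a) P = 0.4457 W  (b) Q = -2.993e-05 VAR  (c) S = 0.4457 VA  (d) PF = 1 (leading)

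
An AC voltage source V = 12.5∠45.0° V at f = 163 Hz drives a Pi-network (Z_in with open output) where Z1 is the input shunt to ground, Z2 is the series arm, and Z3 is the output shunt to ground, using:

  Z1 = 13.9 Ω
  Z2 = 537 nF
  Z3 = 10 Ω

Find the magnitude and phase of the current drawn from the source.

Step 1 — Angular frequency: ω = 2π·f = 2π·163 = 1024 rad/s.
Step 2 — Component impedances:
  Z1: Z = R = 13.9 Ω
  Z2: Z = 1/(jωC) = -j/(ω·C) = 0 - j1818 Ω
  Z3: Z = R = 10 Ω
Step 3 — With open output, the series arm Z2 and the output shunt Z3 appear in series to ground: Z2 + Z3 = 10 - j1818 Ω.
Step 4 — Parallel with input shunt Z1: Z_in = Z1 || (Z2 + Z3) = 13.9 - j0.1062 Ω = 13.9∠-0.4° Ω.
Step 5 — Source phasor: V = 12.5∠45.0° V = 8.839 + j8.839 V.
Step 6 — Ohm's law: I = V / Z_total = (8.839 + j8.839) / (13.9 - j0.1062) = 0.6311 + j0.6408 A.
Step 7 — Convert to polar: |I| = 0.8993 A, ∠I = 45.4°.

I = 0.8993∠45.4° A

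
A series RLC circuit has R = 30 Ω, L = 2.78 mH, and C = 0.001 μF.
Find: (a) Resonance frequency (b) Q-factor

Step 1 — Resonance condition Im(Z)=0 gives ω₀ = 1/√(LC).
Step 2 — ω₀ = 1/√(0.00278·1e-09) = 5.998e+05 rad/s.
Step 3 — f₀ = ω₀/(2π) = 9.545e+04 Hz.
Step 4 — Series Q: Q = ω₀L/R = 5.998e+05·0.00278/30 = 55.58.

(a) f₀ = 9.545e+04 Hz  (b) Q = 55.58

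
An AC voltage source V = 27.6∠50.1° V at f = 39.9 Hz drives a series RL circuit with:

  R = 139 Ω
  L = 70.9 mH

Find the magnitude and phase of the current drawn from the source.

Step 1 — Angular frequency: ω = 2π·f = 2π·39.9 = 250.7 rad/s.
Step 2 — Component impedances:
  R: Z = R = 139 Ω
  L: Z = jωL = j·250.7·0.0709 = 0 + j17.77 Ω
Step 3 — Series combination: Z_total = R + L = 139 + j17.77 Ω = 140.1∠7.3° Ω.
Step 4 — Source phasor: V = 27.6∠50.1° V = 17.7 + j21.17 V.
Step 5 — Ohm's law: I = V / Z_total = (17.7 + j21.17) / (139 + j17.77) = 0.1445 + j0.1339 A.
Step 6 — Convert to polar: |I| = 0.197 A, ∠I = 42.8°.

I = 0.197∠42.8° A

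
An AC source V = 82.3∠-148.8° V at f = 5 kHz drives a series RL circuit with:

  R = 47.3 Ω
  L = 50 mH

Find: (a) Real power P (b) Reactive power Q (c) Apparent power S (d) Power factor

Step 1 — Angular frequency: ω = 2π·f = 2π·5000 = 3.142e+04 rad/s.
Step 2 — Component impedances:
  R: Z = R = 47.3 Ω
  L: Z = jωL = j·3.142e+04·0.05 = 0 + j1571 Ω
Step 3 — Series combination: Z_total = R + L = 47.3 + j1571 Ω = 1572∠88.3° Ω.
Step 4 — Source phasor: V = 82.3∠-148.8° V = -70.4 - j42.63 V.
Step 5 — Current: I = V / Z = -0.02847 + j0.04396 A = 0.05237∠122.9° A.
Step 6 — Complex power: S = V·I* = 0.1297 + j4.308 VA.
Step 7 — Real power: P = Re(S) = 0.1297 W.
Step 8 — Reactive power: Q = Im(S) = 4.308 VAR.
Step 9 — Apparent power: |S| = 4.31 VA.
Step 10 — Power factor: PF = P/|S| = 0.0301 (lagging).

(a) P = 0.1297 W  (b) Q = 4.308 VAR  (c) S = 4.31 VA  (d) PF = 0.0301 (lagging)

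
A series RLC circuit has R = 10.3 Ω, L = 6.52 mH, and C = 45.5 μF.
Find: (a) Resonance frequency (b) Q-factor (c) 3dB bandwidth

Step 1 — Resonance: ω₀ = 1/√(LC) = 1/√(0.00652·4.55e-05) = 1836 rad/s.
Step 2 — f₀ = ω₀/(2π) = 292.2 Hz.
Step 3 — Series Q: Q = ω₀L/R = 1836·0.00652/10.3 = 1.162.
Step 4 — Bandwidth: Δω = ω₀/Q = 1580 rad/s; BW = Δω/(2π) = 251.4 Hz.

(a) f₀ = 292.2 Hz  (b) Q = 1.162  (c) BW = 251.4 Hz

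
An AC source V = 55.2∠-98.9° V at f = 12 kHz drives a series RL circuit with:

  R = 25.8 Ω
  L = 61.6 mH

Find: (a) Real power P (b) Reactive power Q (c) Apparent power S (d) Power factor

Step 1 — Angular frequency: ω = 2π·f = 2π·1.2e+04 = 7.54e+04 rad/s.
Step 2 — Component impedances:
  R: Z = R = 25.8 Ω
  L: Z = jωL = j·7.54e+04·0.0616 = 0 + j4645 Ω
Step 3 — Series combination: Z_total = R + L = 25.8 + j4645 Ω = 4645∠89.7° Ω.
Step 4 — Source phasor: V = 55.2∠-98.9° V = -8.54 - j54.54 V.
Step 5 — Current: I = V / Z = -0.01175 + j0.001773 A = 0.01188∠171.4° A.
Step 6 — Complex power: S = V·I* = 0.003644 + j0.656 VA.
Step 7 — Real power: P = Re(S) = 0.003644 W.
Step 8 — Reactive power: Q = Im(S) = 0.656 VAR.
Step 9 — Apparent power: |S| = 0.656 VA.
Step 10 — Power factor: PF = P/|S| = 0.005555 (lagging).

(a) P = 0.003644 W  (b) Q = 0.656 VAR  (c) S = 0.656 VA  (d) PF = 0.005555 (lagging)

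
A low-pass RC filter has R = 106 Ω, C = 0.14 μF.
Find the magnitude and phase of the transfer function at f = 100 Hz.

Step 1 — Angular frequency: ω = 2π·100 = 628.3 rad/s.
Step 2 — Transfer function: H(jω) = 1/(1 + jωRC).
Step 3 — Denominator: 1 + jωRC = 1 + j·628.3·106·1.4e-07 = 1 + j0.009324.
Step 4 — H = 0.9999 - j0.009323.
Step 5 — Magnitude: |H| = 1 (-0.0 dB); phase: φ = -0.5°.

|H| = 1 (-0.0 dB), φ = -0.5°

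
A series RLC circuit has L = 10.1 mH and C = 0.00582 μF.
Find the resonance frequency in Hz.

Step 1 — Resonance condition Im(Z)=0 gives ω₀ = 1/√(LC).
Step 2 — ω₀ = 1/√(0.0101·5.82e-09) = 1.304e+05 rad/s.
Step 3 — f₀ = ω₀/(2π) = 2.076e+04 Hz.

f₀ = 2.076e+04 Hz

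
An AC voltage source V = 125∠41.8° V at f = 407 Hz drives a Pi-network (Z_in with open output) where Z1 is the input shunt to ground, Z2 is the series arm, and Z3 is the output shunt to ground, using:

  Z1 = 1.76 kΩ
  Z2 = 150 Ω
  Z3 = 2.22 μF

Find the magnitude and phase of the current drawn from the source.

Step 1 — Angular frequency: ω = 2π·f = 2π·407 = 2557 rad/s.
Step 2 — Component impedances:
  Z1: Z = R = 1760 Ω
  Z2: Z = R = 150 Ω
  Z3: Z = 1/(jωC) = -j/(ω·C) = 0 - j176.1 Ω
Step 3 — With open output, the series arm Z2 and the output shunt Z3 appear in series to ground: Z2 + Z3 = 150 - j176.1 Ω.
Step 4 — Parallel with input shunt Z1: Z_in = Z1 || (Z2 + Z3) = 151.9 - j148.3 Ω = 212.3∠-44.3° Ω.
Step 5 — Source phasor: V = 125∠41.8° V = 93.18 + j83.32 V.
Step 6 — Ohm's law: I = V / Z_total = (93.18 + j83.32) / (151.9 - j148.3) = 0.0399 + j0.5875 A.
Step 7 — Convert to polar: |I| = 0.5888 A, ∠I = 86.1°.

I = 0.5888∠86.1° A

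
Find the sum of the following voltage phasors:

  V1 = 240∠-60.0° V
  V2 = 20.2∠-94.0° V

Step 1 — Convert each phasor to rectangular form:
  V1 = 240·(cos(-60.0°) + j·sin(-60.0°)) = 120 - j207.8 V
  V2 = 20.2·(cos(-94.0°) + j·sin(-94.0°)) = -1.409 - j20.15 V
Step 2 — Sum components: V_total = 118.6 - j228 V.
Step 3 — Convert to polar: |V_total| = 257 V, ∠V_total = -62.5°.

V_total = 257∠-62.5° V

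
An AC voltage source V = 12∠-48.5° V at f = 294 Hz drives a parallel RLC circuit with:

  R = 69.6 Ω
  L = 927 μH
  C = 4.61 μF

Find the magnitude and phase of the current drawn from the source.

Step 1 — Angular frequency: ω = 2π·f = 2π·294 = 1847 rad/s.
Step 2 — Component impedances:
  R: Z = R = 69.6 Ω
  L: Z = jωL = j·1847·0.000927 = 0 + j1.712 Ω
  C: Z = 1/(jωC) = -j/(ω·C) = 0 - j117.4 Ω
Step 3 — Parallel combination: 1/Z_total = 1/R + 1/L + 1/C; Z_total = 0.04336 + j1.737 Ω = 1.737∠88.6° Ω.
Step 4 — Source phasor: V = 12∠-48.5° V = 7.951 - j8.987 V.
Step 5 — Ohm's law: I = V / Z_total = (7.951 - j8.987) / (0.04336 + j1.737) = -5.058 - j4.705 A.
Step 6 — Convert to polar: |I| = 6.908 A, ∠I = -137.1°.

I = 6.908∠-137.1° A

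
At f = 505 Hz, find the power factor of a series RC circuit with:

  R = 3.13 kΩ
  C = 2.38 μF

Step 1 — Angular frequency: ω = 2π·f = 2π·505 = 3173 rad/s.
Step 2 — Component impedances:
  R: Z = R = 3130 Ω
  C: Z = 1/(jωC) = -j/(ω·C) = 0 - j132.4 Ω
Step 3 — Series combination: Z_total = R + C = 3130 - j132.4 Ω = 3133∠-2.4° Ω.
Step 4 — Power factor: PF = cos(φ) = Re(Z)/|Z| = 3130/3132.8 = 0.9991.
Step 5 — Type: Im(Z) = -132.4 ⇒ leading (phase φ = -2.4°).

PF = 0.9991 (leading, φ = -2.4°)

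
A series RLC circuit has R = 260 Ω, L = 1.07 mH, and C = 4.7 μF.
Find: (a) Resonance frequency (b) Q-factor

Step 1 — Resonance condition Im(Z)=0 gives ω₀ = 1/√(LC).
Step 2 — ω₀ = 1/√(0.00107·4.7e-06) = 1.41e+04 rad/s.
Step 3 — f₀ = ω₀/(2π) = 2244 Hz.
Step 4 — Series Q: Q = ω₀L/R = 1.41e+04·0.00107/260 = 0.05803.

(a) f₀ = 2244 Hz  (b) Q = 0.05803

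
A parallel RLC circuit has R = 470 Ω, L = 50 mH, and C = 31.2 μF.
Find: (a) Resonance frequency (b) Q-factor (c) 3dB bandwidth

Step 1 — Resonance: ω₀ = 1/√(LC) = 1/√(0.05·3.12e-05) = 800.6 rad/s.
Step 2 — f₀ = ω₀/(2π) = 127.4 Hz.
Step 3 — Parallel Q: Q = R/(ω₀L) = 470/(800.6·0.05) = 11.74.
Step 4 — Bandwidth: Δω = ω₀/Q = 68.19 rad/s; BW = Δω/(2π) = 10.85 Hz.

(a) f₀ = 127.4 Hz  (b) Q = 11.74  (c) BW = 10.85 Hz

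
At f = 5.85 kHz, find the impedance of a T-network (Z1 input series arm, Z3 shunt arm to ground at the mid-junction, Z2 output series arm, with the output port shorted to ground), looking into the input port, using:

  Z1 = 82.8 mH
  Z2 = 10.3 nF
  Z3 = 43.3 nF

Step 1 — Angular frequency: ω = 2π·f = 2π·5850 = 3.676e+04 rad/s.
Step 2 — Component impedances:
  Z1: Z = jωL = j·3.676e+04·0.0828 = 0 + j3043 Ω
  Z2: Z = 1/(jωC) = -j/(ω·C) = 0 - j2641 Ω
  Z3: Z = 1/(jωC) = -j/(ω·C) = 0 - j628.3 Ω
Step 3 — With the output port shorted to ground, the output series arm Z2 runs from the junction to ground; the shunt arm Z3 also runs from the junction to ground. They appear in parallel: Z3 || Z2 = 0 - j507.6 Ω.
Step 4 — Series with input arm Z1: Z_in = Z1 + (Z3 || Z2) = 0 + j2536 Ω = 2536∠90.0° Ω.

Z = 0 + j2536 Ω = 2536∠90.0° Ω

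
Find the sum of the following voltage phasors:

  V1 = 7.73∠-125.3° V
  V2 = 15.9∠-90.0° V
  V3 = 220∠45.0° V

Step 1 — Convert each phasor to rectangular form:
  V1 = 7.73·(cos(-125.3°) + j·sin(-125.3°)) = -4.467 - j6.309 V
  V2 = 15.9·(cos(-90.0°) + j·sin(-90.0°)) = 0 - j15.9 V
  V3 = 220·(cos(45.0°) + j·sin(45.0°)) = 155.6 + j155.6 V
Step 2 — Sum components: V_total = 151.1 + j133.4 V.
Step 3 — Convert to polar: |V_total| = 201.5 V, ∠V_total = 41.4°.

V_total = 201.5∠41.4° V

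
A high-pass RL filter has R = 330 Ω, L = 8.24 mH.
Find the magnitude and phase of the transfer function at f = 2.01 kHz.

Step 1 — Angular frequency: ω = 2π·2010 = 1.263e+04 rad/s.
Step 2 — Transfer function: H(jω) = jωL/(R + jωL).
Step 3 — Numerator jωL = j·104.1; denominator R + jωL = 330 + j104.1.
Step 4 — H = 0.09045 + j0.2868.
Step 5 — Magnitude: |H| = 0.3007 (-10.4 dB); phase: φ = 72.5°.

|H| = 0.3007 (-10.4 dB), φ = 72.5°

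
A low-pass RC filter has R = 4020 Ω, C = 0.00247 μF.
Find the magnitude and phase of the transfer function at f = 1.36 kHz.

Step 1 — Angular frequency: ω = 2π·1360 = 8545 rad/s.
Step 2 — Transfer function: H(jω) = 1/(1 + jωRC).
Step 3 — Denominator: 1 + jωRC = 1 + j·8545·4020·2.47e-09 = 1 + j0.08485.
Step 4 — H = 0.9929 - j0.08424.
Step 5 — Magnitude: |H| = 0.9964 (-0.0 dB); phase: φ = -4.8°.

|H| = 0.9964 (-0.0 dB), φ = -4.8°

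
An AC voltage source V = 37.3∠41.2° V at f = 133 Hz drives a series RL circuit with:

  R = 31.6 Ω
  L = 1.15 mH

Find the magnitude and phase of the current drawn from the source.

Step 1 — Angular frequency: ω = 2π·f = 2π·133 = 835.7 rad/s.
Step 2 — Component impedances:
  R: Z = R = 31.6 Ω
  L: Z = jωL = j·835.7·0.00115 = 0 + j0.961 Ω
Step 3 — Series combination: Z_total = R + L = 31.6 + j0.961 Ω = 31.61∠1.7° Ω.
Step 4 — Source phasor: V = 37.3∠41.2° V = 28.07 + j24.57 V.
Step 5 — Ohm's law: I = V / Z_total = (28.07 + j24.57) / (31.6 + j0.961) = 0.9109 + j0.7498 A.
Step 6 — Convert to polar: |I| = 1.18 A, ∠I = 39.5°.

I = 1.18∠39.5° A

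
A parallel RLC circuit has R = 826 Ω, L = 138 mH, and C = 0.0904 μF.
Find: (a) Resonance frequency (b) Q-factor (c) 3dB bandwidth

Step 1 — Resonance: ω₀ = 1/√(LC) = 1/√(0.138·9.04e-08) = 8953 rad/s.
Step 2 — f₀ = ω₀/(2π) = 1425 Hz.
Step 3 — Parallel Q: Q = R/(ω₀L) = 826/(8953·0.138) = 0.6685.
Step 4 — Bandwidth: Δω = ω₀/Q = 1.339e+04 rad/s; BW = Δω/(2π) = 2131 Hz.

(a) f₀ = 1425 Hz  (b) Q = 0.6685  (c) BW = 2131 Hz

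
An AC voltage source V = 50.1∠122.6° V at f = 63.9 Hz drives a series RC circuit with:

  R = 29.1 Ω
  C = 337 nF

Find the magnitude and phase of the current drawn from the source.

Step 1 — Angular frequency: ω = 2π·f = 2π·63.9 = 401.5 rad/s.
Step 2 — Component impedances:
  R: Z = R = 29.1 Ω
  C: Z = 1/(jωC) = -j/(ω·C) = 0 - j7391 Ω
Step 3 — Series combination: Z_total = R + C = 29.1 - j7391 Ω = 7391∠-89.8° Ω.
Step 4 — Source phasor: V = 50.1∠122.6° V = -26.99 + j42.21 V.
Step 5 — Ohm's law: I = V / Z_total = (-26.99 + j42.21) / (29.1 - j7391) = -0.005725 - j0.00363 A.
Step 6 — Convert to polar: |I| = 0.006779 A, ∠I = -147.6°.

I = 0.006779∠-147.6° A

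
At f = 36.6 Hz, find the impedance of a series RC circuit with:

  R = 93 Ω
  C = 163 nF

Step 1 — Angular frequency: ω = 2π·f = 2π·36.6 = 230 rad/s.
Step 2 — Component impedances:
  R: Z = R = 93 Ω
  C: Z = 1/(jωC) = -j/(ω·C) = 0 - j2.668e+04 Ω
Step 3 — Series combination: Z_total = R + C = 93 - j2.668e+04 Ω = 2.668e+04∠-89.8° Ω.

Z = 93 - j2.668e+04 Ω = 2.668e+04∠-89.8° Ω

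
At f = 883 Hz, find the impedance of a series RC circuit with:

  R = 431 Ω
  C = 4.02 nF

Step 1 — Angular frequency: ω = 2π·f = 2π·883 = 5548 rad/s.
Step 2 — Component impedances:
  R: Z = R = 431 Ω
  C: Z = 1/(jωC) = -j/(ω·C) = 0 - j4.484e+04 Ω
Step 3 — Series combination: Z_total = R + C = 431 - j4.484e+04 Ω = 4.484e+04∠-89.4° Ω.

Z = 431 - j4.484e+04 Ω = 4.484e+04∠-89.4° Ω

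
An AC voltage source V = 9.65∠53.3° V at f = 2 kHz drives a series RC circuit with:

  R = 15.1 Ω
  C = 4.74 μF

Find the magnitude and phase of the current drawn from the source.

Step 1 — Angular frequency: ω = 2π·f = 2π·2000 = 1.257e+04 rad/s.
Step 2 — Component impedances:
  R: Z = R = 15.1 Ω
  C: Z = 1/(jωC) = -j/(ω·C) = 0 - j16.79 Ω
Step 3 — Series combination: Z_total = R + C = 15.1 - j16.79 Ω = 22.58∠-48.0° Ω.
Step 4 — Source phasor: V = 9.65∠53.3° V = 5.767 + j7.737 V.
Step 5 — Ohm's law: I = V / Z_total = (5.767 + j7.737) / (15.1 - j16.79) = -0.08397 + j0.419 A.
Step 6 — Convert to polar: |I| = 0.4274 A, ∠I = 101.3°.

I = 0.4274∠101.3° A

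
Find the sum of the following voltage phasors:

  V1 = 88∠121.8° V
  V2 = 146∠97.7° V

Step 1 — Convert each phasor to rectangular form:
  V1 = 88·(cos(121.8°) + j·sin(121.8°)) = -46.37 + j74.79 V
  V2 = 146·(cos(97.7°) + j·sin(97.7°)) = -19.56 + j144.7 V
Step 2 — Sum components: V_total = -65.93 + j219.5 V.
Step 3 — Convert to polar: |V_total| = 229.2 V, ∠V_total = 106.7°.

V_total = 229.2∠106.7° V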